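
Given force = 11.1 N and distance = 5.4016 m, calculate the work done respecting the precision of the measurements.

work done = 11.1 N × 5.4016 m = 59.95776 J.
11.1 has 3 significant figures; 5.4016 has 5.
Division/multiplication keeps the fewest: 3 significant figures.
Rounded: 60.0 J.

60.0 J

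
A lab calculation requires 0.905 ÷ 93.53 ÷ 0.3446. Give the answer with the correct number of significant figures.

0.0281

0.905 ÷ 93.53 ÷ 0.3446 = 0.028079047514…
Multiplication/division keeps the fewest significant figures: 0.905 → 3 s.f., 93.53 → 4 s.f., 0.3446 → 4 s.f.; limit is 3.
Rounded to 3 significant figures: 0.0281.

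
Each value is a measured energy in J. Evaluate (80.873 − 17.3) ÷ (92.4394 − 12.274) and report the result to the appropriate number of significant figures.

0.793

80.873 − 17.3 = 63.573, limited to 1 d.p. → 3 s.f.; 92.4394 − 12.274 = 80.1654, limited to 3 d.p. → 5 s.f.
Carrying full precision, 63.573 ÷ 80.1654 = 0.793022925102…; keep min(3, 5) = 3 s.f.
Rounded to 3 significant figures: 0.793.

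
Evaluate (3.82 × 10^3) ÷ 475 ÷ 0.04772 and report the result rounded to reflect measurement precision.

(3.82 × 10^3) ÷ 475 ÷ 0.04772 = 168.526933427…
Multiplication/division keeps the fewest significant figures: 3.82 × 10^3 → 3 s.f., 475 → 3 s.f., 0.04772 → 4 s.f.; limit is 3.
Rounded to 3 significant figures: 169.

169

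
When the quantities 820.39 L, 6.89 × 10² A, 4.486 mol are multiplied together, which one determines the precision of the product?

820.39 L → 5 s.f.; 6.89 × 10² A → 3 s.f.; 4.486 mol → 4 s.f.
The fewest is 3 significant figures, from 6.89 × 10² A.

6.89 × 10² A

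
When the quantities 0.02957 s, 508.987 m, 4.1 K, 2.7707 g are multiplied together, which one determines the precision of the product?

4.1 K

0.02957 s → 4 s.f.; 508.987 m → 6 s.f.; 4.1 K → 2 s.f.; 2.7707 g → 5 s.f.
The fewest is 2 significant figures, from 4.1 K.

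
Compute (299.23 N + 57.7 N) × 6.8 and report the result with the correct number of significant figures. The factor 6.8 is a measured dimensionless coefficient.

299.23 N + 57.7 N = 356.93 N; the sum is limited to 1 decimal place (4 s.f.).
Carrying full precision, 356.93 × 6.8 = 2427.124 N; 6.8 has 2 s.f., so the result keeps min(4, 2) = 2 s.f.
Rounded to 2 significant figures: 2.4 × 10³ N.

2.4 × 10³ N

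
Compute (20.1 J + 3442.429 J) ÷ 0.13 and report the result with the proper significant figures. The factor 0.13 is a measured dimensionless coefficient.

2.7 × 10^4 J

20.1 J + 3442.429 J = 3462.529 J; the sum is limited to 1 decimal place (5 s.f.).
Carrying full precision, 3462.529 ÷ 0.13 = 26634.8384615… J; 0.13 has 2 s.f., so the result keeps min(5, 2) = 2 s.f.
Rounded to 2 significant figures: 2.7 × 10^4 J.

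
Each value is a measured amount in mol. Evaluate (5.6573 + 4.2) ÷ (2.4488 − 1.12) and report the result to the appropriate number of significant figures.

7.4

5.6573 + 4.2 = 9.8573, limited to 1 d.p. → 2 s.f.; 2.4488 − 1.12 = 1.3288, limited to 2 d.p. → 3 s.f.
Carrying full precision, 9.8573 ÷ 1.3288 = 7.41819686936…; keep min(2, 3) = 2 s.f.
Rounded to 2 significant figures: 7.4.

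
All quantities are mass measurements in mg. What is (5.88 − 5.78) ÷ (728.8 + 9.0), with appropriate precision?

5.88 − 5.78 = 0.10, limited to 2 d.p. → 2 s.f.; 728.8 + 9.0 = 737.8, limited to 1 d.p. → 4 s.f.
Carrying full precision, 0.10 ÷ 737.8 = 0.000135538086202…; keep min(2, 4) = 2 s.f.
Rounded to 2 significant figures: 1.4 × 10⁻⁴.

1.4 × 10⁻⁴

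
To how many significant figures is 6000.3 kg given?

6000.3: zeros between nonzero digits are significant.

5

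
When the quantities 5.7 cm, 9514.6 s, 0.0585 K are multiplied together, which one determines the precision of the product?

5.7 cm → 2 s.f.; 9514.6 s → 5 s.f.; 0.0585 K → 3 s.f.
The fewest is 2 significant figures, from 5.7 cm.

5.7 cm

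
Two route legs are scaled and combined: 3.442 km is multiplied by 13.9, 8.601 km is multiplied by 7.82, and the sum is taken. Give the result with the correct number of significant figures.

3.442 × 13.9 = 47.8438 → 47.8 km (3 s.f., last digit at the 10^-1 place).
8.601 × 7.82 = 67.25982 → 67.3 km (3 s.f., last digit at the 10^-1 place).
Sum: 115.10362 km; keep the coarser place, 10^-1.
Result: 115.1 km.

115.1 km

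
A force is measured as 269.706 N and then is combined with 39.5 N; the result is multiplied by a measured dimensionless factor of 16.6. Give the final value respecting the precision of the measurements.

269.706 N + 39.5 N = 309.206 N; the sum is limited to 1 decimal place (4 s.f.).
Carrying full precision, 309.206 × 16.6 = 5132.8196 N; 16.6 has 3 s.f., so the result keeps min(4, 3) = 3 s.f.
Rounded to 3 significant figures: 5.13 × 10^3 N.

5.13 × 10^3 N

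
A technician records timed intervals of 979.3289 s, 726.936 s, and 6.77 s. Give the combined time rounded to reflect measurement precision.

1713.03 s

979.3289 s + 726.936 s + 6.77 s = 1713.0349 s.
Addition/subtraction keeps the fewest decimal places: 979.3289 → 4 decimal places, 726.936 → 3 decimal places, 6.77 → 2 decimal places; limit is 2.
Rounded to 2 decimal places: 1713.03 s.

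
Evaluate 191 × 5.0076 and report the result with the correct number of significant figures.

191 × 5.0076 = 956.4516
Multiplication/division keeps the fewest significant figures: 191 → 3 s.f., 5.0076 → 5 s.f.; limit is 3.
Rounded to 3 significant figures: 956.

956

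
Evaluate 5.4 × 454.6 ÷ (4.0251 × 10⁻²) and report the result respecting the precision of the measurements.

6.1 × 10⁴

5.4 × 454.6 ÷ (4.0251 × 10⁻²) = 60988.2984274…
Multiplication/division keeps the fewest significant figures: 5.4 → 2 s.f., 454.6 → 4 s.f., 4.0251 × 10⁻² → 5 s.f.; limit is 2.
Rounded to 2 significant figures: 6.1 × 10⁴.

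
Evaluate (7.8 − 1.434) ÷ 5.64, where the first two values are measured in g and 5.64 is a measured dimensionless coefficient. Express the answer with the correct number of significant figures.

7.8 g − 1.434 g = 6.366 g; the difference is limited to 1 decimal place (2 s.f.).
Carrying full precision, 6.366 ÷ 5.64 = 1.12872340426… g; 5.64 has 3 s.f., so the result keeps min(2, 3) = 2 s.f.
Rounded to 2 significant figures: 1.1 g.

1.1 g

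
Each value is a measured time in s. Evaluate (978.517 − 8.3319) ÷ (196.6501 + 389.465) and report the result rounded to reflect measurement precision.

1.65528

978.517 − 8.3319 = 970.1851, limited to 3 d.p. → 6 s.f.; 196.6501 + 389.465 = 586.1151, limited to 3 d.p. → 6 s.f.
Carrying full precision, 970.1851 ÷ 586.1151 = 1.65528084842…; keep min(6, 6) = 6 s.f.
Rounded to 6 significant figures: 1.65528.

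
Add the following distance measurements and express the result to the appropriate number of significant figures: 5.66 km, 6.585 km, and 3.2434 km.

5.66 km + 6.585 km + 3.2434 km = 15.4884 km.
Addition/subtraction keeps the fewest decimal places: 5.66 → 2 decimal places, 6.585 → 3 decimal places, 3.2434 → 4 decimal places; limit is 2.
Rounded to 2 decimal places: 15.49 km.

15.49 km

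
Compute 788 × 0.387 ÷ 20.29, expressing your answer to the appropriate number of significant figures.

15.0

788 × 0.387 ÷ 20.29 = 15.0298669295…
Multiplication/division keeps the fewest significant figures: 788 → 3 s.f., 0.387 → 3 s.f., 20.29 → 4 s.f.; limit is 3.
Rounded to 3 significant figures: 15.0.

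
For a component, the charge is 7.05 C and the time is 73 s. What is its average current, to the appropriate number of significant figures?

0.097 A

average current = 7.05 C ÷ 73 s = 0.0965753424658… A.
7.05 has 3 significant figures; 73 has 2.
Division/multiplication keeps the fewest: 2 significant figures.
Rounded: 0.097 A.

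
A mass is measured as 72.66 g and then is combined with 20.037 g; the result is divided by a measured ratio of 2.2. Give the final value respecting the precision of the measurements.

42 g

72.66 g + 20.037 g = 92.697 g; the sum is limited to 2 decimal places (4 s.f.).
Carrying full precision, 92.697 ÷ 2.2 = 42.135 g; 2.2 has 2 s.f., so the result keeps min(4, 2) = 2 s.f.
Rounded to 2 significant figures: 42 g.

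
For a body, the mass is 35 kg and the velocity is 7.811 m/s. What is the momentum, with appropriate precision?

2.7 × 10² kg·m/s

momentum = 35 kg × 7.811 m/s = 273.385 kg·m/s.
35 has 2 significant figures; 7.811 has 4.
Division/multiplication keeps the fewest: 2 significant figures.
Rounded: 2.7 × 10² kg·m/s.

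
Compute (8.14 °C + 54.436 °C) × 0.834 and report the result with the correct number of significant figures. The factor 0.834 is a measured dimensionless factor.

8.14 °C + 54.436 °C = 62.576 °C; the sum is limited to 2 decimal places (4 s.f.).
Carrying full precision, 62.576 × 0.834 = 52.188384 °C; 0.834 has 3 s.f., so the result keeps min(4, 3) = 3 s.f.
Rounded to 3 significant figures: 52.2 °C.

52.2 °C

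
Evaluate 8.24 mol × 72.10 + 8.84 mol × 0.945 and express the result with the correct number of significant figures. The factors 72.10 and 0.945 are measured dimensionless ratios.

602 mol

8.24 × 72.10 = 594.104 → 594 mol (3 s.f., last digit at the 10^0 place).
8.84 × 0.945 = 8.3538 → 8.35 mol (3 s.f., last digit at the 10^-2 place).
Sum: 602.4578 mol; keep the coarser place, 10^0.
Result: 602 mol.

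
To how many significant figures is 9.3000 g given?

5

9.3000: trailing zeros after a decimal point are significant.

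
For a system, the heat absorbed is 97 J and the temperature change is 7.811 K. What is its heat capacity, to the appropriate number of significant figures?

heat capacity = 97 J ÷ 7.811 K = 12.4183843298… J/K.
97 has 2 significant figures; 7.811 has 4.
Division/multiplication keeps the fewest: 2 significant figures.
Rounded: 12 J/K.

12 J/K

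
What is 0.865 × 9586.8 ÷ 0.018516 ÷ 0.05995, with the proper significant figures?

0.865 × 9586.8 ÷ 0.018516 ÷ 0.05995 = 7470564.42045…
Multiplication/division keeps the fewest significant figures: 0.865 → 3 s.f., 9586.8 → 5 s.f., 0.018516 → 5 s.f., 0.05995 → 4 s.f.; limit is 3.
Rounded to 3 significant figures: 7.47 × 10⁶.

7.47 × 10⁶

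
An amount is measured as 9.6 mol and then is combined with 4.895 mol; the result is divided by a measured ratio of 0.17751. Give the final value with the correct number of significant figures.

81.7 mol

9.6 mol + 4.895 mol = 14.495 mol; the sum is limited to 1 decimal place (3 s.f.).
Carrying full precision, 14.495 ÷ 0.17751 = 81.6573714157… mol; 0.17751 has 5 s.f., so the result keeps min(3, 5) = 3 s.f.
Rounded to 3 significant figures: 81.7 mol.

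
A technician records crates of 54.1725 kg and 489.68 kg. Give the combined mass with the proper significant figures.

543.85 kg

54.1725 kg + 489.68 kg = 543.8525 kg.
Addition/subtraction keeps the fewest decimal places: 54.1725 → 4 decimal places, 489.68 → 2 decimal places; limit is 2.
Rounded to 2 decimal places: 543.85 kg.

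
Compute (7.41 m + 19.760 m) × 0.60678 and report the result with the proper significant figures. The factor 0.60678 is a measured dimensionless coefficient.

16.49 m

7.41 m + 19.760 m = 27.170 m; the sum is limited to 2 decimal places (4 s.f.).
Carrying full precision, 27.170 × 0.60678 = 16.4862126 m; 0.60678 has 5 s.f., so the result keeps min(4, 5) = 4 s.f.
Rounded to 4 significant figures: 16.49 m.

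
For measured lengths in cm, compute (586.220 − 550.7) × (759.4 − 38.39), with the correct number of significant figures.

2.56 × 10⁴ cm²

586.220 − 550.7 = 35.520, limited to 1 d.p. → 3 s.f.; 759.4 − 38.39 = 721.01, limited to 1 d.p. → 4 s.f.
Carrying full precision, 35.520 × 721.01 = 25610.2752; keep min(3, 4) = 3 s.f.
Rounded to 3 significant figures: 2.56 × 10⁴ cm².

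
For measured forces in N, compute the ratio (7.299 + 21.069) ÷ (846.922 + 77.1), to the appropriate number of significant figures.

7.299 + 21.069 = 28.368, limited to 3 d.p. → 5 s.f.; 846.922 + 77.1 = 924.022, limited to 1 d.p. → 4 s.f.
Carrying full precision, 28.368 ÷ 924.022 = 0.0307005677354…; keep min(5, 4) = 4 s.f.
Rounded to 4 significant figures: 0.03070.

0.03070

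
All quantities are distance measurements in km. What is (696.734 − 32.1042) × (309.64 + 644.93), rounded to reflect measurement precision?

6.3444 × 10⁵ km²

696.734 − 32.1042 = 664.6298, limited to 3 d.p. → 6 s.f.; 309.64 + 644.93 = 954.57, limited to 2 d.p. → 5 s.f.
Carrying full precision, 664.6298 × 954.57 = 634435.668186; keep min(6, 5) = 5 s.f.
Rounded to 5 significant figures: 6.3444 × 10⁵ km².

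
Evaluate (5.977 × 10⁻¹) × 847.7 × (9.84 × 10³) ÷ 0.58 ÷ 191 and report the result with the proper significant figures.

4.5 × 10⁴

(5.977 × 10⁻¹) × 847.7 × (9.84 × 10³) ÷ 0.58 ÷ 191 = 45004.8352916…
Multiplication/division keeps the fewest significant figures: 5.977 × 10⁻¹ → 4 s.f., 847.7 → 4 s.f., 9.84 × 10³ → 3 s.f., 0.58 → 2 s.f., 191 → 3 s.f.; limit is 2.
Rounded to 2 significant figures: 4.5 × 10⁴.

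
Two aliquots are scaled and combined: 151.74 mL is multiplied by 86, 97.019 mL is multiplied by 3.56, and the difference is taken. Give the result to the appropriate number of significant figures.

151.74 × 86 = 13049.64 → 1.3 × 10⁴ mL (2 s.f., last digit at the 10^3 place).
97.019 × 3.56 = 345.38764 → 345 mL (3 s.f., last digit at the 10^0 place).
Difference: 12704.25236 mL; keep the coarser place, 10^3.
Result: 1.3 × 10⁴ mL.

1.3 × 10⁴ mL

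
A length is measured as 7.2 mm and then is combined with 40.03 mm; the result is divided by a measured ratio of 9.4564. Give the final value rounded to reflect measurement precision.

4.99 mm

7.2 mm + 40.03 mm = 47.23 mm; the sum is limited to 1 decimal place (3 s.f.).
Carrying full precision, 47.23 ÷ 9.4564 = 4.99450107863… mm; 9.4564 has 5 s.f., so the result keeps min(3, 5) = 3 s.f.
Rounded to 3 significant figures: 4.99 mm.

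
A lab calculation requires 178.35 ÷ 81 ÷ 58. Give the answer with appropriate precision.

178.35 ÷ 81 ÷ 58 = 0.037962962963…
Multiplication/division keeps the fewest significant figures: 178.35 → 5 s.f., 81 → 2 s.f., 58 → 2 s.f.; limit is 2.
Rounded to 2 significant figures: 0.038.

0.038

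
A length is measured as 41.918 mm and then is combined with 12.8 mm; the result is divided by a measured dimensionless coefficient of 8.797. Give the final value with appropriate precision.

6.22 mm

41.918 mm + 12.8 mm = 54.718 mm; the sum is limited to 1 decimal place (3 s.f.).
Carrying full precision, 54.718 ÷ 8.797 = 6.22007502558… mm; 8.797 has 4 s.f., so the result keeps min(3, 4) = 3 s.f.
Rounded to 3 significant figures: 6.22 mm.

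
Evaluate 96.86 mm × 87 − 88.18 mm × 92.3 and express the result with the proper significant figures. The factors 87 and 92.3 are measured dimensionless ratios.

3 × 10² mm

96.86 × 87 = 8426.82 → 8.4 × 10³ mm (2 s.f., last digit at the 10^2 place).
88.18 × 92.3 = 8139.014 → 8.14 × 10³ mm (3 s.f., last digit at the 10^1 place).
Difference: 287.806 mm; keep the coarser place, 10^2.
Result: 3 × 10² mm.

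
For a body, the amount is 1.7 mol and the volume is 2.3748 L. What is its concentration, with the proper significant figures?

0.72 mol/L

concentration = 1.7 mol ÷ 2.3748 L = 0.715849755769… mol/L.
1.7 has 2 significant figures; 2.3748 has 5.
Division/multiplication keeps the fewest: 2 significant figures.
Rounded: 0.72 mol/L.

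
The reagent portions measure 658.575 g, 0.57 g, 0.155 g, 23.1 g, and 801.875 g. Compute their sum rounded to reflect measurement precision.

658.575 g + 0.57 g + 0.155 g + 23.1 g + 801.875 g = 1484.275 g.
Addition/subtraction keeps the fewest decimal places: 658.575 → 3 decimal places, 0.57 → 2 decimal places, 0.155 → 3 decimal places, 23.1 → 1 decimal place, 801.875 → 3 decimal places; limit is 1.
Rounded to 1 decimal place: 1484.3 g.

1484.3 g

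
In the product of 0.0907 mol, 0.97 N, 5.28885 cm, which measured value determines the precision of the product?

0.97 N

0.0907 mol → 3 s.f.; 0.97 N → 2 s.f.; 5.28885 cm → 6 s.f.
The fewest is 2 significant figures, from 0.97 N.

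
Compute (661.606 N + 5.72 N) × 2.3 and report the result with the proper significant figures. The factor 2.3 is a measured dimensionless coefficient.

1.5 × 10³ N

661.606 N + 5.72 N = 667.326 N; the sum is limited to 2 decimal places (5 s.f.).
Carrying full precision, 667.326 × 2.3 = 1534.8498 N; 2.3 has 2 s.f., so the result keeps min(5, 2) = 2 s.f.
Rounded to 2 significant figures: 1.5 × 10³ N.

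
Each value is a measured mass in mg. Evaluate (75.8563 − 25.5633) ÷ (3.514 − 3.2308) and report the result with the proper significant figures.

75.8563 − 25.5633 = 50.2930, limited to 4 d.p. → 6 s.f.; 3.514 − 3.2308 = 0.2832, limited to 3 d.p. → 3 s.f.
Carrying full precision, 50.2930 ÷ 0.2832 = 177.588276836…; keep min(6, 3) = 3 s.f.
Rounded to 3 significant figures: 178.

178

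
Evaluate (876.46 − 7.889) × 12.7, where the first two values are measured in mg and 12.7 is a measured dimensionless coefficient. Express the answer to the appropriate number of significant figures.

876.46 mg − 7.889 mg = 868.571 mg; the difference is limited to 2 decimal places (5 s.f.).
Carrying full precision, 868.571 × 12.7 = 11030.8517 mg; 12.7 has 3 s.f., so the result keeps min(5, 3) = 3 s.f.
Rounded to 3 significant figures: 1.10 × 10^4 mg.

1.10 × 10^4 mg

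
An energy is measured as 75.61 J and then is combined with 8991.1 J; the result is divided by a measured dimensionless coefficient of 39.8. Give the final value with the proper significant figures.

228 J

75.61 J + 8991.1 J = 9066.71 J; the sum is limited to 1 decimal place (5 s.f.).
Carrying full precision, 9066.71 ÷ 39.8 = 227.80678392… J; 39.8 has 3 s.f., so the result keeps min(5, 3) = 3 s.f.
Rounded to 3 significant figures: 228 J.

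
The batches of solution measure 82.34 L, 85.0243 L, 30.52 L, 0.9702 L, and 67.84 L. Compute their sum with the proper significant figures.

82.34 L + 85.0243 L + 30.52 L + 0.9702 L + 67.84 L = 266.6945 L.
Addition/subtraction keeps the fewest decimal places: 82.34 → 2 decimal places, 85.0243 → 4 decimal places, 30.52 → 2 decimal places, 0.9702 → 4 decimal places, 67.84 → 2 decimal places; limit is 2.
Rounded to 2 decimal places: 266.69 L.

266.69 L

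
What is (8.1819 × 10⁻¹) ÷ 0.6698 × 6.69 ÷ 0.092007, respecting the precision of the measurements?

88.8

(8.1819 × 10⁻¹) ÷ 0.6698 × 6.69 ÷ 0.092007 = 88.820716359…
Multiplication/division keeps the fewest significant figures: 8.1819 × 10⁻¹ → 5 s.f., 0.6698 → 4 s.f., 6.69 → 3 s.f., 0.092007 → 5 s.f.; limit is 3.
Rounded to 3 significant figures: 88.8.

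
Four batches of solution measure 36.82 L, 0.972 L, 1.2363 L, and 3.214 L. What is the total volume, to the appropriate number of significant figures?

36.82 L + 0.972 L + 1.2363 L + 3.214 L = 42.2423 L.
Addition/subtraction keeps the fewest decimal places: 36.82 → 2 decimal places, 0.972 → 3 decimal places, 1.2363 → 4 decimal places, 3.214 → 3 decimal places; limit is 2.
Rounded to 2 decimal places: 42.24 L.

42.24 L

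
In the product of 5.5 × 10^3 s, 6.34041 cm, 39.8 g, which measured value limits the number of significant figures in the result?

5.5 × 10^3 s

5.5 × 10^3 s → 2 s.f.; 6.34041 cm → 6 s.f.; 39.8 g → 3 s.f.
The fewest is 2 significant figures, from 5.5 × 10^3 s.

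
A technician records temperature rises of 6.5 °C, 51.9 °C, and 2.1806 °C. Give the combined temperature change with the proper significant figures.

6.5 °C + 51.9 °C + 2.1806 °C = 60.5806 °C.
Addition/subtraction keeps the fewest decimal places: 6.5 → 1 decimal place, 51.9 → 1 decimal place, 2.1806 → 4 decimal places; limit is 1.
Rounded to 1 decimal place: 60.6 °C.

60.6 °C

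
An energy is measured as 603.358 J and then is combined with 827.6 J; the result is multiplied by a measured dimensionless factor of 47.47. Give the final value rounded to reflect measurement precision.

603.358 J + 827.6 J = 1430.958 J; the sum is limited to 1 decimal place (5 s.f.).
Carrying full precision, 1430.958 × 47.47 = 67927.57626 J; 47.47 has 4 s.f., so the result keeps min(5, 4) = 4 s.f.
Rounded to 4 significant figures: 6.793 × 10^4 J.

6.793 × 10^4 J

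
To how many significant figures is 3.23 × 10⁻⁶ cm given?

3.23 × 10⁻⁶: in scientific notation every digit of the coefficient is significant.

3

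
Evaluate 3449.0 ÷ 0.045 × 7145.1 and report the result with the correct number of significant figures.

5.5 × 10^8

3449.0 ÷ 0.045 × 7145.1 = 547632220
Multiplication/division keeps the fewest significant figures: 3449.0 → 5 s.f., 0.045 → 2 s.f., 7145.1 → 5 s.f.; limit is 2.
Rounded to 2 significant figures: 5.5 × 10^8.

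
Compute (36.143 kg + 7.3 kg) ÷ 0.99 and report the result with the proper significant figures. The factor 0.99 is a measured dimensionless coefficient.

36.143 kg + 7.3 kg = 43.443 kg; the sum is limited to 1 decimal place (3 s.f.).
Carrying full precision, 43.443 ÷ 0.99 = 43.8818181818… kg; 0.99 has 2 s.f., so the result keeps min(3, 2) = 2 s.f.
Rounded to 2 significant figures: 44 kg.

44 kg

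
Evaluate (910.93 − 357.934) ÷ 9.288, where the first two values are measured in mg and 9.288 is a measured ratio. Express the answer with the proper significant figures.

59.54 mg

910.93 mg − 357.934 mg = 552.996 mg; the difference is limited to 2 decimal places (5 s.f.).
Carrying full precision, 552.996 ÷ 9.288 = 59.5387596899… mg; 9.288 has 4 s.f., so the result keeps min(5, 4) = 4 s.f.
Rounded to 4 significant figures: 59.54 mg.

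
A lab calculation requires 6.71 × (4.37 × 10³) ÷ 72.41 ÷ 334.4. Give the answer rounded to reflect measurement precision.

6.71 × (4.37 × 10³) ÷ 72.41 ÷ 334.4 = 1.21098605165…
Multiplication/division keeps the fewest significant figures: 6.71 → 3 s.f., 4.37 × 10³ → 3 s.f., 72.41 → 4 s.f., 334.4 → 4 s.f.; limit is 3.
Rounded to 3 significant figures: 1.21.

1.21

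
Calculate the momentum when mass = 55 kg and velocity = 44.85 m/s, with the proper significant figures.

momentum = 55 kg × 44.85 m/s = 2466.75 kg·m/s.
55 has 2 significant figures; 44.85 has 4.
Division/multiplication keeps the fewest: 2 significant figures.
Rounded: 2.5 × 10³ kg·m/s.

2.5 × 10³ kg·m/s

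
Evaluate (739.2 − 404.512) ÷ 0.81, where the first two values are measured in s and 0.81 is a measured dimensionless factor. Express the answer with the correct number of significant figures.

4.1 × 10² s

739.2 s − 404.512 s = 334.688 s; the difference is limited to 1 decimal place (4 s.f.).
Carrying full precision, 334.688 ÷ 0.81 = 413.195061728… s; 0.81 has 2 s.f., so the result keeps min(4, 2) = 2 s.f.
Rounded to 2 significant figures: 4.1 × 10² s.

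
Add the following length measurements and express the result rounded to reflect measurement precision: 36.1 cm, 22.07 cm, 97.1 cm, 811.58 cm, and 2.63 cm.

36.1 cm + 22.07 cm + 97.1 cm + 811.58 cm + 2.63 cm = 969.48 cm.
Addition/subtraction keeps the fewest decimal places: 36.1 → 1 decimal place, 22.07 → 2 decimal places, 97.1 → 1 decimal place, 811.58 → 2 decimal places, 2.63 → 2 decimal places; limit is 1.
Rounded to 1 decimal place: 969.5 cm.

969.5 cm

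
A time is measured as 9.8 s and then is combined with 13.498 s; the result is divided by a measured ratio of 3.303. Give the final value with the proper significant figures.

7.05 s

9.8 s + 13.498 s = 23.298 s; the sum is limited to 1 decimal place (3 s.f.).
Carrying full precision, 23.298 ÷ 3.303 = 7.05358764759… s; 3.303 has 4 s.f., so the result keeps min(3, 4) = 3 s.f.
Rounded to 3 significant figures: 7.05 s.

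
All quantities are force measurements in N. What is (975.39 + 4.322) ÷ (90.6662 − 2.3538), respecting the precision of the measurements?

975.39 + 4.322 = 979.712, limited to 2 d.p. → 5 s.f.; 90.6662 − 2.3538 = 88.3124, limited to 4 d.p. → 6 s.f.
Carrying full precision, 979.712 ÷ 88.3124 = 11.0937082448…; keep min(5, 6) = 5 s.f.
Rounded to 5 significant figures: 11.094.

11.094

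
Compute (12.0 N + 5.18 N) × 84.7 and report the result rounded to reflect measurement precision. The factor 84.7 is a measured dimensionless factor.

1.46 × 10^3 N

12.0 N + 5.18 N = 17.18 N; the sum is limited to 1 decimal place (3 s.f.).
Carrying full precision, 17.18 × 84.7 = 1455.146 N; 84.7 has 3 s.f., so the result keeps min(3, 3) = 3 s.f.
Rounded to 3 significant figures: 1.46 × 10^3 N.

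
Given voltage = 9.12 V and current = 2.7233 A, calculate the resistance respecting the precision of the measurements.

resistance = 9.12 V ÷ 2.7233 A = 3.34887819924… Ω.
9.12 has 3 significant figures; 2.7233 has 5.
Division/multiplication keeps the fewest: 3 significant figures.
Rounded: 3.35 Ω.

3.35 Ω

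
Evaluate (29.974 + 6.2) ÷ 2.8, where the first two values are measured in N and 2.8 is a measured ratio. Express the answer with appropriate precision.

29.974 N + 6.2 N = 36.174 N; the sum is limited to 1 decimal place (3 s.f.).
Carrying full precision, 36.174 ÷ 2.8 = 12.9192857143… N; 2.8 has 2 s.f., so the result keeps min(3, 2) = 2 s.f.
Rounded to 2 significant figures: 13 N.

13 N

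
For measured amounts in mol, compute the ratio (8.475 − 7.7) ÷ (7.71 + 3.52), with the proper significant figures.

0.07

8.475 − 7.7 = 0.775, limited to 1 d.p. → 1 s.f.; 7.71 + 3.52 = 11.23, limited to 2 d.p. → 4 s.f.
Carrying full precision, 0.775 ÷ 11.23 = 0.0690115761354…; keep min(1, 4) = 1 s.f.
Rounded to 1 significant figure: 0.07.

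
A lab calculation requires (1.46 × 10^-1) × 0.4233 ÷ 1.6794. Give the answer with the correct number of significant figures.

(1.46 × 10^-1) × 0.4233 ÷ 1.6794 = 0.0367999285459…
Multiplication/division keeps the fewest significant figures: 1.46 × 10^-1 → 3 s.f., 0.4233 → 4 s.f., 1.6794 → 5 s.f.; limit is 3.
Rounded to 3 significant figures: 0.0368.

0.0368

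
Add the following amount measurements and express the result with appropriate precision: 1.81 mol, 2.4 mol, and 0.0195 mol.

1.81 mol + 2.4 mol + 0.0195 mol = 4.2295 mol.
Addition/subtraction keeps the fewest decimal places: 1.81 → 2 decimal places, 2.4 → 1 decimal place, 0.0195 → 4 decimal places; limit is 1.
Rounded to 1 decimal place: 4.2 mol.

4.2 mol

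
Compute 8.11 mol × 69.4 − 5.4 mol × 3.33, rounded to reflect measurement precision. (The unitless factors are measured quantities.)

8.11 × 69.4 = 562.834 → 563 mol (3 s.f., last digit at the 10^0 place).
5.4 × 3.33 = 17.982 → 18 mol (2 s.f., last digit at the 10^0 place).
Difference: 544.852 mol; keep the coarser place, 10^0.
Result: 545 mol.

545 mol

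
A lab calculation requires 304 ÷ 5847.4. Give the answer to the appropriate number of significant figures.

0.0520

304 ÷ 5847.4 = 0.0519889181517…
Multiplication/division keeps the fewest significant figures: 304 → 3 s.f., 5847.4 → 5 s.f.; limit is 3.
Rounded to 3 significant figures: 0.0520.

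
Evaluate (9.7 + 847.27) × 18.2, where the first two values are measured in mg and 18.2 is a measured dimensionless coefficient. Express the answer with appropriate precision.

1.56 × 10⁴ mg

9.7 mg + 847.27 mg = 856.97 mg; the sum is limited to 1 decimal place (4 s.f.).
Carrying full precision, 856.97 × 18.2 = 15596.854 mg; 18.2 has 3 s.f., so the result keeps min(4, 3) = 3 s.f.
Rounded to 3 significant figures: 1.56 × 10⁴ mg.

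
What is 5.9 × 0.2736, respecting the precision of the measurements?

5.9 × 0.2736 = 1.61424
Multiplication/division keeps the fewest significant figures: 5.9 → 2 s.f., 0.2736 → 4 s.f.; limit is 2.
Rounded to 2 significant figures: 1.6.

1.6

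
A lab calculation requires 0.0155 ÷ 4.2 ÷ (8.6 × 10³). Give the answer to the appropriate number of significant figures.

4.3 × 10⁻⁷

0.0155 ÷ 4.2 ÷ (8.6 × 10³) = 4.29125138427 × 10^-7…
Multiplication/division keeps the fewest significant figures: 0.0155 → 3 s.f., 4.2 → 2 s.f., 8.6 × 10³ → 2 s.f.; limit is 2.
Rounded to 2 significant figures: 4.3 × 10⁻⁷.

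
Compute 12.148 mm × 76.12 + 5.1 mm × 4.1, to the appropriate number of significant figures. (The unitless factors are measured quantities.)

946 mm

12.148 × 76.12 = 924.70576 → 924.7 mm (4 s.f., last digit at the 10^-1 place).
5.1 × 4.1 = 20.91 → 21 mm (2 s.f., last digit at the 10^0 place).
Sum: 945.61576 mm; keep the coarser place, 10^0.
Result: 946 mm.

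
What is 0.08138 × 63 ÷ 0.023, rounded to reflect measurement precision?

2.2 × 10^2

0.08138 × 63 ÷ 0.023 = 222.910434783…
Multiplication/division keeps the fewest significant figures: 0.08138 → 4 s.f., 63 → 2 s.f., 0.023 → 2 s.f.; limit is 2.
Rounded to 2 significant figures: 2.2 × 10^2.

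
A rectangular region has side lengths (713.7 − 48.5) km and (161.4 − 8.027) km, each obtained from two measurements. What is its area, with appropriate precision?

713.7 − 48.5 = 665.2, limited to 1 d.p. → 4 s.f.; 161.4 − 8.027 = 153.373, limited to 1 d.p. → 4 s.f.
Carrying full precision, 665.2 × 153.373 = 102023.7196; keep min(4, 4) = 4 s.f.
Rounded to 4 significant figures: 1.020 × 10⁵ km².

1.020 × 10⁵ km²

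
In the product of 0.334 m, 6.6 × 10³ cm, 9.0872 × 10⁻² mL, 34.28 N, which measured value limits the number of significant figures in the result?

0.334 m → 3 s.f.; 6.6 × 10³ cm → 2 s.f.; 9.0872 × 10⁻² mL → 5 s.f.; 34.28 N → 4 s.f.
The fewest is 2 significant figures, from 6.6 × 10³ cm.

6.6 × 10³ cm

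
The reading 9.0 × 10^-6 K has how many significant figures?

2

9.0 × 10^-6: in scientific notation every digit of the coefficient is significant.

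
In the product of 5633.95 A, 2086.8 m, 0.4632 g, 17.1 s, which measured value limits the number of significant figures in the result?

17.1 s

5633.95 A → 6 s.f.; 2086.8 m → 5 s.f.; 0.4632 g → 4 s.f.; 17.1 s → 3 s.f.
The fewest is 3 significant figures, from 17.1 s.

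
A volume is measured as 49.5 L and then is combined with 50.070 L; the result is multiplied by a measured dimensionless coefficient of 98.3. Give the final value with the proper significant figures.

49.5 L + 50.070 L = 99.570 L; the sum is limited to 1 decimal place (3 s.f.).
Carrying full precision, 99.570 × 98.3 = 9787.731 L; 98.3 has 3 s.f., so the result keeps min(3, 3) = 3 s.f.
Rounded to 3 significant figures: 9.79 × 10^3 L.

9.79 × 10^3 L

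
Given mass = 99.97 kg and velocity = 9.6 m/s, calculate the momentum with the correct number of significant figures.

9.6 × 10² kg·m/s

momentum = 99.97 kg × 9.6 m/s = 959.712 kg·m/s.
99.97 has 4 significant figures; 9.6 has 2.
Division/multiplication keeps the fewest: 2 significant figures.
Rounded: 9.6 × 10² kg·m/s.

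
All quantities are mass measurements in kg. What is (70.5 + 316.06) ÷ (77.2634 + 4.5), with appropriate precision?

4.73

70.5 + 316.06 = 386.56, limited to 1 d.p. → 4 s.f.; 77.2634 + 4.5 = 81.7634, limited to 1 d.p. → 3 s.f.
Carrying full precision, 386.56 ÷ 81.7634 = 4.72778773877…; keep min(4, 3) = 3 s.f.
Rounded to 3 significant figures: 4.73.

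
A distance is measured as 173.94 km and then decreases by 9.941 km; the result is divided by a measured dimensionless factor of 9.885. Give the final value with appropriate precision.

173.94 km − 9.941 km = 163.999 km; the difference is limited to 2 decimal places (5 s.f.).
Carrying full precision, 163.999 ÷ 9.885 = 16.5906929691… km; 9.885 has 4 s.f., so the result keeps min(5, 4) = 4 s.f.
Rounded to 4 significant figures: 16.59 km.

16.59 km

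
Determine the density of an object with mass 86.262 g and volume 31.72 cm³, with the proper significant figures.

density = 86.262 g ÷ 31.72 cm³ = 2.71948297604… g/cm³.
86.262 has 5 significant figures; 31.72 has 4.
Division/multiplication keeps the fewest: 4 significant figures.
Rounded: 2.719 g/cm³.

2.719 g/cm³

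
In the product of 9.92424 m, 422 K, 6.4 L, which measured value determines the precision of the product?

9.92424 m → 6 s.f.; 422 K → 3 s.f.; 6.4 L → 2 s.f.
The fewest is 2 significant figures, from 6.4 L.

6.4 L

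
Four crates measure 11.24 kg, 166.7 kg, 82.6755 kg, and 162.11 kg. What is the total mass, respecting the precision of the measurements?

4.227 × 10^2 kg

11.24 kg + 166.7 kg + 82.6755 kg + 162.11 kg = 422.7255 kg.
Addition/subtraction keeps the fewest decimal places: 11.24 → 2 decimal places, 166.7 → 1 decimal place, 82.6755 → 4 decimal places, 162.11 → 2 decimal places; limit is 1.
Rounded to 1 decimal place: 4.227 × 10^2 kg.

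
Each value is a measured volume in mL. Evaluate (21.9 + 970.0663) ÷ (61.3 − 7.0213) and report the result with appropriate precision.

21.9 + 970.0663 = 991.9663, limited to 1 d.p. → 4 s.f.; 61.3 − 7.0213 = 54.2787, limited to 1 d.p. → 3 s.f.
Carrying full precision, 991.9663 ÷ 54.2787 = 18.2754247983…; keep min(4, 3) = 3 s.f.
Rounded to 3 significant figures: 18.3.

18.3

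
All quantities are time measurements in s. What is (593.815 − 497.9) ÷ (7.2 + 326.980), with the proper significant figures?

0.287

593.815 − 497.9 = 95.915, limited to 1 d.p. → 3 s.f.; 7.2 + 326.980 = 334.180, limited to 1 d.p. → 4 s.f.
Carrying full precision, 95.915 ÷ 334.180 = 0.287015979412…; keep min(3, 4) = 3 s.f.
Rounded to 3 significant figures: 0.287.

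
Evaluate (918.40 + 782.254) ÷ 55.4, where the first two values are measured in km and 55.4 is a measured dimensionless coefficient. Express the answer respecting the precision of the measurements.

918.40 km + 782.254 km = 1700.654 km; the sum is limited to 2 decimal places (6 s.f.).
Carrying full precision, 1700.654 ÷ 55.4 = 30.6977256318… km; 55.4 has 3 s.f., so the result keeps min(6, 3) = 3 s.f.
Rounded to 3 significant figures: 30.7 km.

30.7 km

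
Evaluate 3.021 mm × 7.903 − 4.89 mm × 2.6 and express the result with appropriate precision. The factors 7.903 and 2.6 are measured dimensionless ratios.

3.021 × 7.903 = 23.874963 → 23.87 mm (4 s.f., last digit at the 10^-2 place).
4.89 × 2.6 = 12.714 → 13 mm (2 s.f., last digit at the 10^0 place).
Difference: 11.160963 mm; keep the coarser place, 10^0.
Result: 11 mm.

11 mm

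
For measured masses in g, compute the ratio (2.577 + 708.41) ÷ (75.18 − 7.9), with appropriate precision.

2.577 + 708.41 = 710.987, limited to 2 d.p. → 5 s.f.; 75.18 − 7.9 = 67.28, limited to 1 d.p. → 3 s.f.
Carrying full precision, 710.987 ÷ 67.28 = 10.5675832342…; keep min(5, 3) = 3 s.f.
Rounded to 3 significant figures: 10.6.

10.6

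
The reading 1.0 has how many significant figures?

2

1.0: trailing zeros after a decimal point are significant.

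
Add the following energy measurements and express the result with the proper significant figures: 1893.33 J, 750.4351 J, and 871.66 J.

3515.43 J

1893.33 J + 750.4351 J + 871.66 J = 3515.4251 J.
Addition/subtraction keeps the fewest decimal places: 1893.33 → 2 decimal places, 750.4351 → 4 decimal places, 871.66 → 2 decimal places; limit is 2.
Rounded to 2 decimal places: 3515.43 J.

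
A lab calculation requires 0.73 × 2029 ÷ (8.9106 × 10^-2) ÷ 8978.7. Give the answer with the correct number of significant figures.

0.73 × 2029 ÷ (8.9106 × 10^-2) ÷ 8978.7 = 1.85133280905…
Multiplication/division keeps the fewest significant figures: 0.73 → 2 s.f., 2029 → 4 s.f., 8.9106 × 10^-2 → 5 s.f., 8978.7 → 5 s.f.; limit is 2.
Rounded to 2 significant figures: 1.9.

1.9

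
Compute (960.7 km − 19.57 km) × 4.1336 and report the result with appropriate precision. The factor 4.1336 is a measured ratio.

960.7 km − 19.57 km = 941.13 km; the difference is limited to 1 decimal place (4 s.f.).
Carrying full precision, 941.13 × 4.1336 = 3890.254968 km; 4.1336 has 5 s.f., so the result keeps min(4, 5) = 4 s.f.
Rounded to 4 significant figures: 3.890 × 10^3 km.

3.890 × 10^3 km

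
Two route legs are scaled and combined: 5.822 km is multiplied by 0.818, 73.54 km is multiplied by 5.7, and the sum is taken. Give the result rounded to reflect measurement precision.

5.822 × 0.818 = 4.762396 → 4.76 km (3 s.f., last digit at the 10^-2 place).
73.54 × 5.7 = 419.178 → 4.2 × 10^2 km (2 s.f., last digit at the 10^1 place).
Sum: 423.940396 km; keep the coarser place, 10^1.
Result: 4.2 × 10^2 km.

4.2 × 10^2 km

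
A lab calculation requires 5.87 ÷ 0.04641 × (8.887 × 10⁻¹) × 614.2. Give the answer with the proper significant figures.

6.90 × 10⁴

5.87 ÷ 0.04641 × (8.887 × 10⁻¹) × 614.2 = 69038.5283301…
Multiplication/division keeps the fewest significant figures: 5.87 → 3 s.f., 0.04641 → 4 s.f., 8.887 × 10⁻¹ → 4 s.f., 614.2 → 4 s.f.; limit is 3.
Rounded to 3 significant figures: 6.90 × 10⁴.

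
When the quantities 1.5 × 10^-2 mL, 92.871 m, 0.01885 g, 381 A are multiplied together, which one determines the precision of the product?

1.5 × 10^-2 mL

1.5 × 10^-2 mL → 2 s.f.; 92.871 m → 5 s.f.; 0.01885 g → 4 s.f.; 381 A → 3 s.f.
The fewest is 2 significant figures, from 1.5 × 10^-2 mL.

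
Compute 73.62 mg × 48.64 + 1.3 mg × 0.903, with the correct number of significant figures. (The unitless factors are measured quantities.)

73.62 × 48.64 = 3580.8768 → 3581 mg (4 s.f., last digit at the 10^0 place).
1.3 × 0.903 = 1.1739 → 1.2 mg (2 s.f., last digit at the 10^-1 place).
Sum: 3582.0507 mg; keep the coarser place, 10^0.
Result: 3582 mg.

3582 mg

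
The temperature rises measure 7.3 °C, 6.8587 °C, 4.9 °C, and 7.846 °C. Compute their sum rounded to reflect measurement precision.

26.9 °C

7.3 °C + 6.8587 °C + 4.9 °C + 7.846 °C = 26.9047 °C.
Addition/subtraction keeps the fewest decimal places: 7.3 → 1 decimal place, 6.8587 → 4 decimal places, 4.9 → 1 decimal place, 7.846 → 3 decimal places; limit is 1.
Rounded to 1 decimal place: 26.9 °C.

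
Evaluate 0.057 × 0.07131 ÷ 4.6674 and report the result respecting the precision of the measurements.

8.7 × 10^-4

0.057 × 0.07131 ÷ 4.6674 = 0.00087086386425…
Multiplication/division keeps the fewest significant figures: 0.057 → 2 s.f., 0.07131 → 4 s.f., 4.6674 → 5 s.f.; limit is 2.
Rounded to 2 significant figures: 8.7 × 10^-4.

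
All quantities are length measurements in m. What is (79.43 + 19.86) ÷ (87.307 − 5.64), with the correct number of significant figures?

1.216

79.43 + 19.86 = 99.29, limited to 2 d.p. → 4 s.f.; 87.307 − 5.64 = 81.667, limited to 2 d.p. → 4 s.f.
Carrying full precision, 99.29 ÷ 81.667 = 1.21579095596…; keep min(4, 4) = 4 s.f.
Rounded to 4 significant figures: 1.216.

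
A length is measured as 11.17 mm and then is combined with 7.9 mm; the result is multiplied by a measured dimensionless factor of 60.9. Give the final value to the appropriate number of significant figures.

11.17 mm + 7.9 mm = 19.07 mm; the sum is limited to 1 decimal place (3 s.f.).
Carrying full precision, 19.07 × 60.9 = 1161.363 mm; 60.9 has 3 s.f., so the result keeps min(3, 3) = 3 s.f.
Rounded to 3 significant figures: 1.16 × 10^3 mm.

1.16 × 10^3 mm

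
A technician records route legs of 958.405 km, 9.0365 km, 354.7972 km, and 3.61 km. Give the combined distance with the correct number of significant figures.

1325.85 km

958.405 km + 9.0365 km + 354.7972 km + 3.61 km = 1325.8487 km.
Addition/subtraction keeps the fewest decimal places: 958.405 → 3 decimal places, 9.0365 → 4 decimal places, 354.7972 → 4 decimal places, 3.61 → 2 decimal places; limit is 2.
Rounded to 2 decimal places: 1325.85 km.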